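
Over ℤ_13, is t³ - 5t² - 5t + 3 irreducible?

Write P(t) = t³ - 5t² - 5t + 3.
Check each element of ℤ_13 for a root: P(0)=3, P(1)=7, P(2)=7, P(3)=9, P(4)=6, P(5)=4, P(6)=9, P(7)=1, P(8)=12, P(9)=9, P(10)=11, P(11)=11, P(12)=2.
No roots. A degree-3 polynomial over a field with no linear factor is irreducible.

Yes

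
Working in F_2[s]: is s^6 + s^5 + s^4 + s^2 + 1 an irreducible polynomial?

Yes

Write m(s) = s^6 + s^5 + s^4 + s^2 + 1.
Check for roots in F_2: m(0) = 1; m(1) = 1.
No roots, so no linear factors.
Monic irreducibles of degree 2 over GF(2): s^2 + s + 1.
None of them divide m (all give nonzero remainder).
Monic irreducibles of degree 3 over GF(2): s^3 + s + 1, s^3 + s^2 + 1.
None of them divide m (all give nonzero remainder).
No irreducible factor of degree ≤ 3 exists, so m is irreducible over GF(2).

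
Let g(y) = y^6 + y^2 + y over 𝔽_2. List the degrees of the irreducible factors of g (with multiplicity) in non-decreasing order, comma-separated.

1, 2, 3

Roots in 𝔽_2: g(0) = 0 → root; g(1) = 1.
Linear factors from roots: (y).
Complete factorization: g(y) = (y)·(y^2 + y + 1)·(y^3 + y^2 + 1).
Factor degrees with multiplicity: 1 + 2 + 3 = 6.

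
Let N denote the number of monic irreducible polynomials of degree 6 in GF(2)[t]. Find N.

9

The number of monic irreducibles of degree 6 over GF(2) is (1/6)·Σ_{d∣6} μ(6/d) 2^d.
Divisors of 6: 1, 2, 3, 6; μ(6/d) for each: 1, -1, -1, 1.
Σ = 2^1 − 2^2 − 2^3 + 2^6 = 54.
N = 54/6 = 9.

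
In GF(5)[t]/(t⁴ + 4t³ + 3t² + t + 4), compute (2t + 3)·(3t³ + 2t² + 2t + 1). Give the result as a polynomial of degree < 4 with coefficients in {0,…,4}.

4t^3 + 2t^2 + 2t + 4

Multiply in GF(5)[t]: (2t + 3)·(3t³ + 2t² + 2t + 1) = t⁴ + 3t³ + 3t + 3.
Reduce using t⁴ ≡ t³ + 2t² + 4t + 1 (mod t⁴ + 4t³ + 3t² + t + 4).
Reduced: 4t³ + 2t² + 2t + 4.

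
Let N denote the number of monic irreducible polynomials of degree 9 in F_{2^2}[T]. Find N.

29120

The number of monic irreducibles of degree 9 over GF(4) is (1/9)·Σ_{d∣9} μ(9/d) 4^d.
Divisors of 9: 1, 3, 9; μ(9/d) for each: 0, -1, 1.
Σ = − 4^3 + 4^9 = 262080.
N = 262080/9 = 29120.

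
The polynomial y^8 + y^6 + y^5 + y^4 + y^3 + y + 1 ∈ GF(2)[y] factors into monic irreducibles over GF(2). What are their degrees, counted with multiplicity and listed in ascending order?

Write f(y) = y^8 + y^6 + y^5 + y^4 + y^3 + y + 1.
Roots in GF(2): f(0) = 1; f(1) = 1.
Complete factorization: f(y) = (y^8 + y^6 + y^5 + y^4 + y^3 + y + 1).
Factor degrees with multiplicity: 8 = 8.

8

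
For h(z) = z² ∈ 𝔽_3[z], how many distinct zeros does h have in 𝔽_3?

1

Evaluate at each of the 3 elements of 𝔽_3:
h(0) = 0 → root; h(1) = 1; h(2) = 1.
Roots: {0}.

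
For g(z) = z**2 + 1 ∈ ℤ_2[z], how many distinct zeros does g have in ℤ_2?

1

Evaluate at each of the 2 elements of ℤ_2:
g(0) = 1; g(1) = 0 → root.
Roots: {1}.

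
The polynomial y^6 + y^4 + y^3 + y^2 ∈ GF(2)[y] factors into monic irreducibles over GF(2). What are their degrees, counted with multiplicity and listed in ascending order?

Write g(y) = y^6 + y^4 + y^3 + y^2.
Roots in GF(2): g(0) = 0 → root; g(1) = 0 → root.
Linear factors from roots: (y), (y + 1).
Complete factorization: g(y) = (y + 1)·(y)^2·(y^3 + y^2 + 1).
Factor degrees with multiplicity: 1 + 1 + 1 + 3 = 6.

1, 1, 1, 3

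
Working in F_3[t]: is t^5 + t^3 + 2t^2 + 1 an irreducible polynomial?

Write P(t) = t^5 + t^3 + 2t^2 + 1.
Check for roots in F_3: P(0) = 1; P(1) = 2; P(2) = 1.
No roots, so no linear factors.
Monic irreducibles of degree 2 over GF(3): t^2 + 1, t^2 + t + 2, t^2 + 2t + 2.
None of them divide P (all give nonzero remainder).
No irreducible factor of degree ≤ 2 exists, so P is irreducible over GF(3).

Yes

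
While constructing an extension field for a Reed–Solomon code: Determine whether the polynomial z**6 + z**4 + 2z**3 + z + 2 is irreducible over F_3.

Yes

Write h(z) = z**6 + z**4 + 2z**3 + z + 2.
Check for roots in F_3: h(0) = 2; h(1) = 1; h(2) = 1.
No roots, so no linear factors.
Monic irreducibles of degree 2 over GF(3): z**2 + 1, z**2 + z + 2, z**2 + 2z + 2.
None of them divide h (all give nonzero remainder).
Degree-3 irreducible divisors: test the 8 monic irreducibles of degree 3 over GF(3).
None of them divide h (all give nonzero remainder).
No irreducible factor of degree ≤ 3 exists, so h is irreducible over GF(3).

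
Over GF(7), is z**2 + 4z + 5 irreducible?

Write m(z) = z**2 + 4z + 5.
Check for roots in GF(7): m(0) = 5; m(1) = 3; m(2) = 3; m(3) = 5; m(4) = 2; m(5) = 1; m(6) = 2.
No roots. A degree-2 polynomial over a field with no linear factor is irreducible.

Yes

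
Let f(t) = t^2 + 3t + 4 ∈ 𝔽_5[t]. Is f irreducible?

Yes

Check for roots in 𝔽_5: f(0) = 4; f(1) = 3; f(2) = 4; f(3) = 2; f(4) = 2.
No roots. A degree-2 polynomial over a field with no linear factor is irreducible.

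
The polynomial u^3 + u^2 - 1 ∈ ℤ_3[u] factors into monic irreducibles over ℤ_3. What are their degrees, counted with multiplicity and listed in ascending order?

Write g(u) = u^3 + u^2 - 1.
Roots in ℤ_3: g(0) = 2; g(1) = 1; g(2) = 2.
Complete factorization: g(u) = (u^3 + u^2 - 1).
Factor degrees with multiplicity: 3 = 3.

3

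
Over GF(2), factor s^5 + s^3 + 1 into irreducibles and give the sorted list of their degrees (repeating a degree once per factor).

Write g(s) = s^5 + s^3 + 1.
Roots in GF(2): g(0) = 1; g(1) = 1.
Complete factorization: g(s) = (s^5 + s^3 + 1).
Factor degrees with multiplicity: 5 = 5.

5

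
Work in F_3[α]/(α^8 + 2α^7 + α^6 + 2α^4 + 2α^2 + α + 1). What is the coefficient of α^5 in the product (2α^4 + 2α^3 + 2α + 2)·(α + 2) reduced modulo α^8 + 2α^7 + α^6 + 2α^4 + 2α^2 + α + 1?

Multiply in F_3[α]: (2α^4 + 2α^3 + 2α + 2)·(α + 2) = 2α^5 + α^3 + 2α^2 + 1.
Reduced: 2α^5 + α^3 + 2α^2 + 1.

2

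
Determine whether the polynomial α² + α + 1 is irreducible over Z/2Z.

Write g(α) = α² + α + 1.
Check for roots in Z/2Z: g(0) = 1; g(1) = 1.
No roots. A degree-2 polynomial over a field with no linear factor is irreducible.

Yes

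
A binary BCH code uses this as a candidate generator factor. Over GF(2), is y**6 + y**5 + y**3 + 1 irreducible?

No

Write P(y) = y**6 + y**5 + y**3 + 1.
Check for roots in GF(2): P(0) = 1; P(1) = 0 → root.
P(1) = 0, so (y − 1) divides P(y); P is reducible.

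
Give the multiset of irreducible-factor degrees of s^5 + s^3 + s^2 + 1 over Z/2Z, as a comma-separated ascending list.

1, 1, 1, 2

Write f(s) = s^5 + s^3 + s^2 + 1.
Roots in Z/2Z: f(0) = 1; f(1) = 0 → root.
Linear factors from roots: (s + 1).
Complete factorization: f(s) = (s + 1)^3·(s^2 + s + 1).
Factor degrees with multiplicity: 1 + 1 + 1 + 2 = 5.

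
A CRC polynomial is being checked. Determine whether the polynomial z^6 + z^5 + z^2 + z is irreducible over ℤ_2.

No

Write f(z) = z^6 + z^5 + z^2 + z.
Check for roots in ℤ_2: f(0) = 0 → root; f(1) = 0 → root.
f(0) = 0, so (z) divides f(z); f is reducible.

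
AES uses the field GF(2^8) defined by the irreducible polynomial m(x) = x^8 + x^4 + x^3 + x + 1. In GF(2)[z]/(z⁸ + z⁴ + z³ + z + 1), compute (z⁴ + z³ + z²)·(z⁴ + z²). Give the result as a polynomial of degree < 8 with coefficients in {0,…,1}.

z^7 + z^5 + z^3 + z + 1

Multiply in GF(2)[z]: (z⁴ + z³ + z²)·(z⁴ + z²) = z⁸ + z⁷ + z⁵ + z⁴.
Reduce using z⁸ ≡ z⁴ + z³ + z + 1 (mod z⁸ + z⁴ + z³ + z + 1).
Reduced: z⁷ + z⁵ + z³ + z + 1.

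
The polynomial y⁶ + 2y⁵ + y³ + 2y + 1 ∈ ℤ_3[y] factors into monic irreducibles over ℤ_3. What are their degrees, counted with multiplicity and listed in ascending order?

1, 1, 2, 2

Write h(y) = y⁶ + 2y⁵ + y³ + 2y + 1.
Roots in ℤ_3: h(0) = 1; h(1) = 1; h(2) = 0 → root.
Linear factors from roots: (y + 1).
Complete factorization: h(y) = (y + 1)^2·(y² + 1)^2.
Factor degrees with multiplicity: 1 + 1 + 2 + 2 = 6.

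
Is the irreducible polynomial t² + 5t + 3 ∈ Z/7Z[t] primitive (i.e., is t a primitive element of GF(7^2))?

Write f(t) = t² + 5t + 3.
|GF(7^2)^×| = 7^2 − 1 = 48. Prime factorization: 48 = 2^4·3.
f is primitive ⇔ t has order 48 in GF(7)[t]/(f), i.e. t^(48/q) ≠ 1 for each prime q | 48.
t^(24) mod f = 6.
t^(16) mod f = 2.
None equal 1, so t has full order 48; f is primitive.

Yes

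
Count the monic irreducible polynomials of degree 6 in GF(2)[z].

9

Gauss's count: N_{2}(6) = (1/6) Σ_{d|6} μ(6/d)·2^d.
Divisors of 6: 1, 2, 3, 6; μ(6/d) for each: 1, -1, -1, 1.
Σ = 2^1 − 2^2 − 2^3 + 2^6 = 54.
N = 54/6 = 9.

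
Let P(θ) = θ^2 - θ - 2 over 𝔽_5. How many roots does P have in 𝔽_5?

Evaluate at each of the 5 elements of 𝔽_5:
P(0) = 3; P(1) = 3; P(2) = 0 → root; P(3) = 4; P(4) = 0 → root.
Roots: {2, 4}.

2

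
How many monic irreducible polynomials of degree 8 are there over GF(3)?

x^(3^8) − x is the product of all monic irreducibles of degree dividing 8; Möbius inversion gives N = (1/8) Σ μ(8/d)·3^d.
Divisors of 8: 1, 2, 4, 8; μ(8/d) for each: 0, 0, -1, 1.
Σ = − 3^4 + 3^8 = 6480.
N = 6480/8 = 810.

810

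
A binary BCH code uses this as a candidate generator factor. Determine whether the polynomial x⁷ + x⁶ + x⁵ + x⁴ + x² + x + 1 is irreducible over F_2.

Yes

Write m(x) = x⁷ + x⁶ + x⁵ + x⁴ + x² + x + 1.
Check for roots in F_2: m(0) = 1; m(1) = 1.
No roots, so no linear factors.
Monic irreducibles of degree 2 over GF(2): x² + x + 1.
None of them divide m (all give nonzero remainder).
Monic irreducibles of degree 3 over GF(2): x³ + x + 1, x³ + x² + 1.
None of them divide m (all give nonzero remainder).
No irreducible factor of degree ≤ 3 exists, so m is irreducible over GF(2).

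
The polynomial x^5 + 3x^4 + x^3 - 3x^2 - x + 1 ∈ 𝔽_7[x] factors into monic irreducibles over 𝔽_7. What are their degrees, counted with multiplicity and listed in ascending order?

1, 2, 2

Write h(x) = x^5 + 3x^4 + x^3 - 3x^2 - x + 1.
Linear factors from roots: (x + 1).
Complete factorization: h(x) = (x + 1)·(x^2 + x - 1)^2.
Factor degrees with multiplicity: 1 + 2 + 2 = 5.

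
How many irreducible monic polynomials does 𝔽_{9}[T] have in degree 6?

88440

By the necklace-counting formula, N_9(6) = (1/6) Σ_{d|6} μ(6/d)·9^d.
Divisors of 6: 1, 2, 3, 6; μ(6/d) for each: 1, -1, -1, 1.
Σ = 9^1 − 9^2 − 9^3 + 9^6 = 530640.
N = 530640/6 = 88440.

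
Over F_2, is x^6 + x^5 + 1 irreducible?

Yes

Write h(x) = x^6 + x^5 + 1.
Check for roots in F_2: h(0) = 1; h(1) = 1.
No roots, so no linear factors.
Monic irreducibles of degree 2 over GF(2): x^2 + x + 1.
None of them divide h (all give nonzero remainder).
Monic irreducibles of degree 3 over GF(2): x^3 + x + 1, x^3 + x^2 + 1.
None of them divide h (all give nonzero remainder).
No irreducible factor of degree ≤ 3 exists, so h is irreducible over GF(2).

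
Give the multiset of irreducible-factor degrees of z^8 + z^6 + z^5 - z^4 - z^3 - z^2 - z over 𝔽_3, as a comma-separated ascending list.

Write h(z) = z^8 + z^6 + z^5 - z^4 - z^3 - z^2 - z.
Roots in 𝔽_3: h(0) = 0 → root; h(1) = 2; h(2) = 1.
Linear factors from roots: (z).
Complete factorization: h(z) = (z)·(z^3 + z^2 + z - 1)·(z^4 - z^3 + z^2 - z + 1).
Factor degrees with multiplicity: 1 + 3 + 4 = 8.

1, 3, 4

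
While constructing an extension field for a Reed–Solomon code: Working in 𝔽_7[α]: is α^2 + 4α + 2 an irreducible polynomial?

No

Write g(α) = α^2 + 4α + 2.
Check for roots in 𝔽_7: g(0) = 2; g(1) = 0 → root; g(2) = 0 → root; g(3) = 2; g(4) = 6; g(5) = 5; g(6) = 6.
g(1) = 0, so (α − 1) divides g(α); g is reducible.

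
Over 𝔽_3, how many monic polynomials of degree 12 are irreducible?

44220

The number of monic irreducibles of degree 12 over GF(3) is (1/12)·Σ_{d∣12} μ(12/d) 3^d.
Divisors of 12: 1, 2, 3, 4, 6, 12; μ(12/d) for each: 0, 1, 0, -1, -1, 1.
Σ = 3^2 − 3^4 − 3^6 + 3^12 = 530640.
N = 530640/12 = 44220.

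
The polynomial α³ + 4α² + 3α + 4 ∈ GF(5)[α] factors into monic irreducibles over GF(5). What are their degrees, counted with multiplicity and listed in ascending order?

3

Write f(α) = α³ + 4α² + 3α + 4.
Roots in GF(5): f(0) = 4; f(1) = 2; f(2) = 4; f(3) = 1; f(4) = 4.
Complete factorization: f(α) = (α³ + 4α² + 3α + 4).
Factor degrees with multiplicity: 3 = 3.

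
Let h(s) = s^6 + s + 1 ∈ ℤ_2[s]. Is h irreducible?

Check for roots in ℤ_2: h(0) = 1; h(1) = 1.
No roots, so no linear factors.
Monic irreducibles of degree 2 over GF(2): s^2 + s + 1.
None of them divide h (all give nonzero remainder).
Monic irreducibles of degree 3 over GF(2): s^3 + s + 1, s^3 + s^2 + 1.
None of them divide h (all give nonzero remainder).
No irreducible factor of degree ≤ 3 exists, so h is irreducible over GF(2).

Yes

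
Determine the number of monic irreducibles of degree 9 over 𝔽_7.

4483696

x^(7^9) − x is the product of all monic irreducibles of degree dividing 9; Möbius inversion gives N = (1/9) Σ μ(9/d)·7^d.
Divisors of 9: 1, 3, 9; μ(9/d) for each: 0, -1, 1.
Σ = − 7^3 + 7^9 = 40353264.
N = 40353264/9 = 4483696.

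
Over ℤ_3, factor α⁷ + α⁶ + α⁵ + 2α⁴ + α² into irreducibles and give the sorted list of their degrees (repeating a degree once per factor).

1, 1, 1, 2, 2

Write h(α) = α⁷ + α⁶ + α⁵ + 2α⁴ + α².
Roots in ℤ_3: h(0) = 0 → root; h(1) = 0 → root; h(2) = 2.
Linear factors from roots: (α), (α + 2).
Complete factorization: h(α) = (α + 2)·(α)^2·(α² + 1)·(α² + 2α + 2).
Factor degrees with multiplicity: 1 + 1 + 1 + 2 + 2 = 7.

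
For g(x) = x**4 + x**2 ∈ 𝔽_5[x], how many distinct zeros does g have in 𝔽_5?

3

Evaluate at each of the 5 elements of 𝔽_5:
g(0) = 0 → root; g(1) = 2; g(2) = 0 → root; g(3) = 0 → root; g(4) = 2.
Roots: {0, 2, 3}.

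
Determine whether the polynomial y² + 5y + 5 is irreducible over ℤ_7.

Yes

Write P(y) = y² + 5y + 5.
Check for roots in ℤ_7: P(0) = 5; P(1) = 4; P(2) = 5; P(3) = 1; P(4) = 6; P(5) = 6; P(6) = 1.
No roots. A degree-2 polynomial over a field with no linear factor is irreducible.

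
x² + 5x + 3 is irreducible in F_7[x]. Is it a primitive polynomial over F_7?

Write f(x) = x² + 5x + 3.
|GF(7^2)^×| = 7^2 − 1 = 48. Prime factorization: 48 = 2^4·3.
f is primitive ⇔ x has order 48 in GF(7)[x]/(f), i.e. x^(48/q) ≠ 1 for each prime q | 48.
x^(24) mod f = 6.
x^(16) mod f = 2.
None equal 1, so x has full order 48; f is primitive.

Yes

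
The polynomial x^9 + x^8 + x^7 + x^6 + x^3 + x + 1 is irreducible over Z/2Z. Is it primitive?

Write f(x) = x^9 + x^8 + x^7 + x^6 + x^3 + x + 1.
|GF(2^9)^×| = 2^9 − 1 = 511. Prime factorization: 511 = 7·73.
f is primitive ⇔ x has order 511 in GF(2)[x]/(f), i.e. x^(511/q) ≠ 1 for each prime q | 511.
x^(73) mod f = x^7 + x^5 + x^3 + x + 1.
x^(7) mod f = x^7.
None equal 1, so x has full order 511; f is primitive.

Yes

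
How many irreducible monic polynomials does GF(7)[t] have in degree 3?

112

By the necklace-counting formula, N_7(3) = (1/3) Σ_{d|3} μ(3/d)·7^d.
Divisors of 3: 1, 3; μ(3/d) for each: -1, 1.
Σ = − 7^1 + 7^3 = 336.
N = 336/3 = 112.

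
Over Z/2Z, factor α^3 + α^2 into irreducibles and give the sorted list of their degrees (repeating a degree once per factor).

1, 1, 1

Write h(α) = α^3 + α^2.
Roots in Z/2Z: h(0) = 0 → root; h(1) = 0 → root.
Linear factors from roots: (α), (α + 1).
Complete factorization: h(α) = (α + 1)·(α)^2.
Factor degrees with multiplicity: 1 + 1 + 1 = 3.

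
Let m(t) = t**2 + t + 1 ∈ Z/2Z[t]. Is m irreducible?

Check for roots in Z/2Z: m(0) = 1; m(1) = 1.
No roots. A degree-2 polynomial over a field with no linear factor is irreducible.

Yes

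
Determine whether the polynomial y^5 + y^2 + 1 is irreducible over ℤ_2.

Yes

Write h(y) = y^5 + y^2 + 1.
Check for roots in ℤ_2: h(0) = 1; h(1) = 1.
No roots, so no linear factors.
Monic irreducibles of degree 2 over GF(2): y^2 + y + 1.
None of them divide h (all give nonzero remainder).
No irreducible factor of degree ≤ 2 exists, so h is irreducible over GF(2).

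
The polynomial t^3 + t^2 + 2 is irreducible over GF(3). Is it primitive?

No

Write f(t) = t^3 + t^2 + 2.
|GF(3^3)^×| = 3^3 − 1 = 26. Prime factorization: 26 = 2·13.
f is primitive ⇔ t has order 26 in GF(3)[t]/(f), i.e. t^(26/q) ≠ 1 for each prime q | 26.
t^(13) mod f = 1
t^(2) mod f = t^2.
Since t^(13) = 1, the order of t divides 13 < 26; not primitive.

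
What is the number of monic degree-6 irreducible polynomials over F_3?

By the necklace-counting formula, N_3(6) = (1/6) Σ_{d|6} μ(6/d)·3^d.
Divisors of 6: 1, 2, 3, 6; μ(6/d) for each: 1, -1, -1, 1.
Σ = 3^1 − 3^2 − 3^3 + 3^6 = 696.
N = 696/6 = 116.

116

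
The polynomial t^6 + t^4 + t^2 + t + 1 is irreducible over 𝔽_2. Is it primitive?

No

Write f(t) = t^6 + t^4 + t^2 + t + 1.
|GF(2^6)^×| = 2^6 − 1 = 63. Prime factorization: 63 = 3^2·7.
f is primitive ⇔ t has order 63 in GF(2)[t]/(f), i.e. t^(63/q) ≠ 1 for each prime q | 63.
t^(21) mod f = 1
t^(9) mod f = t^4 + t^2 + t.
Since t^(21) = 1, the order of t divides 21 < 63; not primitive.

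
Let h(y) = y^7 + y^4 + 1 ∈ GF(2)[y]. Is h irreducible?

Yes

Check for roots in GF(2): h(0) = 1; h(1) = 1.
No roots, so no linear factors.
Monic irreducibles of degree 2 over GF(2): y^2 + y + 1.
None of them divide h (all give nonzero remainder).
Monic irreducibles of degree 3 over GF(2): y^3 + y + 1, y^3 + y^2 + 1.
None of them divide h (all give nonzero remainder).
No irreducible factor of degree ≤ 3 exists, so h is irreducible over GF(2).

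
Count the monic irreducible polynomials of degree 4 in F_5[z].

150

The number of monic irreducibles of degree 4 over GF(5) is (1/4)·Σ_{d∣4} μ(4/d) 5^d.
Divisors of 4: 1, 2, 4; μ(4/d) for each: 0, -1, 1.
Σ = − 5^2 + 5^4 = 600.
N = 600/4 = 150.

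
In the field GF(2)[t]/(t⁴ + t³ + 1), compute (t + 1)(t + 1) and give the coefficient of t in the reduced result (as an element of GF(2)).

Multiply in GF(2)[t]: (t + 1)·(t + 1) = t² + 1.
Reduced: t² + 1.

0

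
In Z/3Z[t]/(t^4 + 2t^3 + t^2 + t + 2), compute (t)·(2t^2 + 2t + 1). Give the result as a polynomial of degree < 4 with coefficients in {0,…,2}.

2t^3 + 2t^2 + t

Multiply in Z/3Z[t]: (t)·(2t^2 + 2t + 1) = 2t^3 + 2t^2 + t.
Reduced: 2t^3 + 2t^2 + t.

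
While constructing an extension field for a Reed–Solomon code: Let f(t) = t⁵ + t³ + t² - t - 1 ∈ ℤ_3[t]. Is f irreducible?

Check for roots in ℤ_3: f(0) = 2; f(1) = 1; f(2) = 2.
No roots, so no linear factors.
Monic irreducibles of degree 2 over GF(3): t² + 1, t² + t - 1, t² - t - 1.
None of them divide f (all give nonzero remainder).
No irreducible factor of degree ≤ 2 exists, so f is irreducible over GF(3).

Yes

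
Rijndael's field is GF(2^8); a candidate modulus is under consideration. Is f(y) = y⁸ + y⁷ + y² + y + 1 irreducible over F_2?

Yes

Check for roots in F_2: f(0) = 1; f(1) = 1.
No roots, so no linear factors.
Monic irreducibles of degree 2 over GF(2): y² + y + 1.
None of them divide f (all give nonzero remainder).
Monic irreducibles of degree 3 over GF(2): y³ + y + 1, y³ + y² + 1.
None of them divide f (all give nonzero remainder).
Monic irreducibles of degree 4 over GF(2): y⁴ + y + 1, y⁴ + y³ + 1, y⁴ + y³ + y² + y + 1.
None of them divide f (all give nonzero remainder).
No irreducible factor of degree ≤ 4 exists, so f is irreducible over GF(2).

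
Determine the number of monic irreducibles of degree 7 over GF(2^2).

2340

The number of monic irreducibles of degree 7 over GF(4) is (1/7)·Σ_{d∣7} μ(7/d) 4^d.
Divisors of 7: 1, 7; μ(7/d) for each: -1, 1.
Σ = − 4^1 + 4^7 = 16380.
N = 16380/7 = 2340.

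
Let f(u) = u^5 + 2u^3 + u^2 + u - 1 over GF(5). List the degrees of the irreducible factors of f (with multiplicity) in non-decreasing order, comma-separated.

5

Roots in GF(5): f(0) = 4; f(1) = 4; f(2) = 3; f(3) = 3; f(4) = 1.
Complete factorization: f(u) = (u^5 + 2u^3 + u^2 + u - 1).
Factor degrees with multiplicity: 5 = 5.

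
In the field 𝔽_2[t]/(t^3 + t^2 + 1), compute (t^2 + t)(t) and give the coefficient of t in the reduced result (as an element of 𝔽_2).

Multiply in 𝔽_2[t]: (t^2 + t)·(t) = t^3 + t^2.
Reduce using t^3 ≡ t^2 + 1 (mod t^3 + t^2 + 1).
Reduced: 1.

0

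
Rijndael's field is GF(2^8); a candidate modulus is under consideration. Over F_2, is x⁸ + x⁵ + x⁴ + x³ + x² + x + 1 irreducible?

Yes

Write g(x) = x⁸ + x⁵ + x⁴ + x³ + x² + x + 1.
Check for roots in F_2: g(0) = 1; g(1) = 1.
No roots, so no linear factors.
Monic irreducibles of degree 2 over GF(2): x² + x + 1.
None of them divide g (all give nonzero remainder).
Monic irreducibles of degree 3 over GF(2): x³ + x + 1, x³ + x² + 1.
None of them divide g (all give nonzero remainder).
Monic irreducibles of degree 4 over GF(2): x⁴ + x + 1, x⁴ + x³ + 1, x⁴ + x³ + x² + x + 1.
None of them divide g (all give nonzero remainder).
No irreducible factor of degree ≤ 4 exists, so g is irreducible over GF(2).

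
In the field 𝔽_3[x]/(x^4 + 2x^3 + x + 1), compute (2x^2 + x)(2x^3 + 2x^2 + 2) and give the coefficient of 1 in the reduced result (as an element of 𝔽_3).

2

Multiply in 𝔽_3[x]: (2x^2 + x)·(2x^3 + 2x^2 + 2) = x^5 + 2x^3 + x^2 + 2x.
Reduce using x^4 ≡ x^3 + 2x + 2 (mod x^4 + 2x^3 + x + 1).
Reduced: 2.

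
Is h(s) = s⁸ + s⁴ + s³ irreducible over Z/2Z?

No

Check for roots in Z/2Z: h(0) = 0 → root; h(1) = 1.
h(0) = 0, so (s) divides h(s); h is reducible.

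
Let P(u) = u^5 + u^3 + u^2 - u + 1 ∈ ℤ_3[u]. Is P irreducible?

Check for roots in ℤ_3: P(0) = 1; P(1) = 0 → root; P(2) = 1.
P(1) = 0, so (u − 1) divides P(u); P is reducible.

No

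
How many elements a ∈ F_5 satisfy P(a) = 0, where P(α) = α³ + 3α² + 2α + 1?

Evaluate at each of the 5 elements of F_5:
P(0) = 1; P(1) = 2; P(2) = 0 → root; P(3) = 1; P(4) = 1.
Roots: {2}.

1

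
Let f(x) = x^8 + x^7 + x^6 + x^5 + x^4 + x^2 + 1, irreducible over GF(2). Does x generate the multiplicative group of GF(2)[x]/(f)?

Yes

|GF(2^8)^×| = 2^8 − 1 = 255. Prime factorization: 255 = 3·5·17.
f is primitive ⇔ x has order 255 in GF(2)[x]/(f), i.e. x^(255/q) ≠ 1 for each prime q | 255.
x^(85) mod f = x^6 + x^4 + x^3 + x^2 + 1.
x^(51) mod f = x^6 + x^5 + x^4 + x^3 + x.
x^(15) mod f = x^4 + x^2.
None equal 1, so x has full order 255; f is primitive.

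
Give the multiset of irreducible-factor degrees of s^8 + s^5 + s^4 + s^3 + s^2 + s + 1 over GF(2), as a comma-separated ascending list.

8

Write f(s) = s^8 + s^5 + s^4 + s^3 + s^2 + s + 1.
Roots in GF(2): f(0) = 1; f(1) = 1.
Complete factorization: f(s) = (s^8 + s^5 + s^4 + s^3 + s^2 + s + 1).
Factor degrees with multiplicity: 8 = 8.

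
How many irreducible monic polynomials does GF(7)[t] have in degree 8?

720300

x^(7^8) − x is the product of all monic irreducibles of degree dividing 8; Möbius inversion gives N = (1/8) Σ μ(8/d)·7^d.
Divisors of 8: 1, 2, 4, 8; μ(8/d) for each: 0, 0, -1, 1.
Σ = − 7^4 + 7^8 = 5762400.
N = 5762400/8 = 720300.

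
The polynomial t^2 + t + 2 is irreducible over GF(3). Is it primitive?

Yes

Write f(t) = t^2 + t + 2.
|GF(3^2)^×| = 3^2 − 1 = 8. Prime factorization: 8 = 2^3.
f is primitive ⇔ t has order 8 in GF(3)[t]/(f), i.e. t^(8/q) ≠ 1 for each prime q | 8.
t^(4) mod f = 2.
None equal 1, so t has full order 8; f is primitive.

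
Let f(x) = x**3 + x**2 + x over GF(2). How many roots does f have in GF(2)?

Evaluate at each of the 2 elements of GF(2):
f(0) = 0 → root; f(1) = 1.
Roots: {0}.

1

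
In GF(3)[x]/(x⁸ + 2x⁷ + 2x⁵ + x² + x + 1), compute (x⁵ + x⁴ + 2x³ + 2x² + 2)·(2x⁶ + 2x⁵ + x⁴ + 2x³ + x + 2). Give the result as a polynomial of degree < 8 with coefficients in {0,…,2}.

Multiply in GF(3)[x]: (x⁵ + x⁴ + 2x³ + 2x² + 2)·(2x⁶ + 2x⁵ + x⁴ + 2x³ + x + 2) = 2x¹¹ + x¹⁰ + x⁹ + 2x⁸ + 2x⁷ + 2x⁶ + 2x⁵ + x³ + x² + 2x + 1.
Reduce using x⁸ ≡ x⁷ + x⁵ + 2x² + 2x + 2 (mod x⁸ + 2x⁷ + 2x⁵ + x² + x + 1).
Reduced: x⁷ + 2x⁵ + x⁴ + x³ + x² + 2x + 2.

x^7 + 2x^5 + x^4 + x^3 + x^2 + 2x + 2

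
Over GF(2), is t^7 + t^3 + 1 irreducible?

Yes

Write g(t) = t^7 + t^3 + 1.
Check for roots in GF(2): g(0) = 1; g(1) = 1.
No roots, so no linear factors.
Monic irreducibles of degree 2 over GF(2): t^2 + t + 1.
None of them divide g (all give nonzero remainder).
Monic irreducibles of degree 3 over GF(2): t^3 + t + 1, t^3 + t^2 + 1.
None of them divide g (all give nonzero remainder).
No irreducible factor of degree ≤ 3 exists, so g is irreducible over GF(2).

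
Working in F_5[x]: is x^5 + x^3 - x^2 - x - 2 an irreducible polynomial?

Write m(x) = x^5 + x^3 - x^2 - x - 2.
Check for roots in F_5: m(0) = 3; m(1) = 3; m(2) = 2; m(3) = 1; m(4) = 1.
No roots, so no linear factors.
Degree-2 irreducible divisors: test the 10 monic irreducibles of degree 2 over GF(5).
None of them divide m (all give nonzero remainder).
No irreducible factor of degree ≤ 2 exists, so m is irreducible over GF(5).

Yes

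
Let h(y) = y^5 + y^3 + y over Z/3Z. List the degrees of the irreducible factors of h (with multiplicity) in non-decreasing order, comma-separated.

Roots in Z/3Z: h(0) = 0 → root; h(1) = 0 → root; h(2) = 0 → root.
Linear factors from roots: (y), (y - 1), (y + 1).
Complete factorization: h(y) = (y)·(y + 1)^2·(y - 1)^2.
Factor degrees with multiplicity: 1 + 1 + 1 + 1 + 1 = 5.

1, 1, 1, 1, 1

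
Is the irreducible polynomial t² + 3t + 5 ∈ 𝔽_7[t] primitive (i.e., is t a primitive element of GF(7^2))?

Yes

Write f(t) = t² + 3t + 5.
|GF(7^2)^×| = 7^2 − 1 = 48. Prime factorization: 48 = 2^4·3.
f is primitive ⇔ t has order 48 in GF(7)[t]/(f), i.e. t^(48/q) ≠ 1 for each prime q | 48.
t^(24) mod f = 6.
t^(16) mod f = 4.
None equal 1, so t has full order 48; f is primitive.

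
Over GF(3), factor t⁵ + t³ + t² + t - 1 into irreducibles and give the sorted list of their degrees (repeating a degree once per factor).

1, 1, 3

Write g(t) = t⁵ + t³ + t² + t - 1.
Roots in GF(3): g(0) = 2; g(1) = 0 → root; g(2) = 0 → root.
Linear factors from roots: (t - 1), (t + 1).
Complete factorization: g(t) = (t + 1)·(t - 1)·(t³ - t + 1).
Factor degrees with multiplicity: 1 + 1 + 3 = 5.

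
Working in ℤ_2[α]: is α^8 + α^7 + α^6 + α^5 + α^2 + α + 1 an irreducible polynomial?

Write h(α) = α^8 + α^7 + α^6 + α^5 + α^2 + α + 1.
Check for roots in ℤ_2: h(0) = 1; h(1) = 1.
No roots, so no linear factors.
Monic irreducibles of degree 2 over GF(2): α^2 + α + 1.
None of them divide h (all give nonzero remainder).
Monic irreducibles of degree 3 over GF(2): α^3 + α + 1, α^3 + α^2 + 1.
None of them divide h (all give nonzero remainder).
Monic irreducibles of degree 4 over GF(2): α^4 + α + 1, α^4 + α^3 + 1, α^4 + α^3 + α^2 + α + 1.
None of them divide h (all give nonzero remainder).
No irreducible factor of degree ≤ 4 exists, so h is irreducible over GF(2).

Yes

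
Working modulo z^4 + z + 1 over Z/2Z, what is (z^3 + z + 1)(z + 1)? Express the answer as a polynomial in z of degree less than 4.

z^3 + z^2 + z

Multiply in Z/2Z[z]: (z^3 + z + 1)·(z + 1) = z^4 + z^3 + z^2 + 1.
Reduce using z^4 ≡ z + 1 (mod z^4 + z + 1).
Reduced: z^3 + z^2 + z.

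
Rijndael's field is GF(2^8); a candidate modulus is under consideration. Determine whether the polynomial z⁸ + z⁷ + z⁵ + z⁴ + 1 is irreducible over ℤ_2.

Yes

Write h(z) = z⁸ + z⁷ + z⁵ + z⁴ + 1.
Check for roots in ℤ_2: h(0) = 1; h(1) = 1.
No roots, so no linear factors.
Monic irreducibles of degree 2 over GF(2): z² + z + 1.
None of them divide h (all give nonzero remainder).
Monic irreducibles of degree 3 over GF(2): z³ + z + 1, z³ + z² + 1.
None of them divide h (all give nonzero remainder).
Monic irreducibles of degree 4 over GF(2): z⁴ + z + 1, z⁴ + z³ + 1, z⁴ + z³ + z² + z + 1.
None of them divide h (all give nonzero remainder).
No irreducible factor of degree ≤ 4 exists, so h is irreducible over GF(2).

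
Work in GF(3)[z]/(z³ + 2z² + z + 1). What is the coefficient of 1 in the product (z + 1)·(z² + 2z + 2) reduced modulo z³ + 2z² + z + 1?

Multiply in GF(3)[z]: (z + 1)·(z² + 2z + 2) = z³ + z + 2.
Reduce using z³ ≡ z² + 2z + 2 (mod z³ + 2z² + z + 1).
Reduced: z² + 1.

1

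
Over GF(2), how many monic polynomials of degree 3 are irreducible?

2

x^(2^3) − x is the product of all monic irreducibles of degree dividing 3; Möbius inversion gives N = (1/3) Σ μ(3/d)·2^d.
Divisors of 3: 1, 3; μ(3/d) for each: -1, 1.
Σ = − 2^1 + 2^3 = 6.
N = 6/3 = 2.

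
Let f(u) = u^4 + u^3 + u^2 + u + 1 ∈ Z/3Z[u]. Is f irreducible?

Yes

Check for roots in Z/3Z: f(0) = 1; f(1) = 2; f(2) = 1.
No roots, so no linear factors.
Monic irreducibles of degree 2 over GF(3): u^2 + 1, u^2 + u + 2, u^2 + 2u + 2.
None of them divide f (all give nonzero remainder).
No irreducible factor of degree ≤ 2 exists, so f is irreducible over GF(3).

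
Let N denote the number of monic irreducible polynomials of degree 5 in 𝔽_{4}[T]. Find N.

204

The number of monic irreducibles of degree 5 over GF(4) is (1/5)·Σ_{d∣5} μ(5/d) 4^d.
Divisors of 5: 1, 5; μ(5/d) for each: -1, 1.
Σ = − 4^1 + 4^5 = 1020.
N = 1020/5 = 204.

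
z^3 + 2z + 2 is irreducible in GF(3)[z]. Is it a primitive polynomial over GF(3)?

No

Write f(z) = z^3 + 2z + 2.
|GF(3^3)^×| = 3^3 − 1 = 26. Prime factorization: 26 = 2·13.
f is primitive ⇔ z has order 26 in GF(3)[z]/(f), i.e. z^(26/q) ≠ 1 for each prime q | 26.
z^(13) mod f = 1
z^(2) mod f = z^2.
Since z^(13) = 1, the order of z divides 13 < 26; not primitive.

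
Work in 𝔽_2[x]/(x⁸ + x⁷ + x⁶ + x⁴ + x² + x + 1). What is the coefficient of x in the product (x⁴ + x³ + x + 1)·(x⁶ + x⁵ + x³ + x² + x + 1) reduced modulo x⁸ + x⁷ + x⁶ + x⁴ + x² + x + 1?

Multiply in 𝔽_2[x]: (x⁴ + x³ + x + 1)·(x⁶ + x⁵ + x³ + x² + x + 1) = x¹⁰ + x⁸ + x⁵ + x⁴ + x³ + 1.
Reduce using x⁸ ≡ x⁷ + x⁶ + x⁴ + x² + x + 1 (mod x⁸ + x⁷ + x⁶ + x⁴ + x² + x + 1).
Reduced: x⁴ + x³ + x².

0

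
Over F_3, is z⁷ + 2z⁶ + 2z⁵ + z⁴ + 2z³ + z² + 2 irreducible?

Yes

Write h(z) = z⁷ + 2z⁶ + 2z⁵ + z⁴ + 2z³ + z² + 2.
Check for roots in F_3: h(0) = 2; h(1) = 2; h(2) = 1.
No roots, so no linear factors.
Monic irreducibles of degree 2 over GF(3): z² + 1, z² + z + 2, z² + 2z + 2.
None of them divide h (all give nonzero remainder).
Degree-3 irreducible divisors: test the 8 monic irreducibles of degree 3 over GF(3).
None of them divide h (all give nonzero remainder).
No irreducible factor of degree ≤ 3 exists, so h is irreducible over GF(3).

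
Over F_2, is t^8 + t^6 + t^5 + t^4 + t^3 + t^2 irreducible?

No

Write h(t) = t^8 + t^6 + t^5 + t^4 + t^3 + t^2.
Check for roots in F_2: h(0) = 0 → root; h(1) = 0 → root.
h(0) = 0, so (t) divides h(t); h is reducible.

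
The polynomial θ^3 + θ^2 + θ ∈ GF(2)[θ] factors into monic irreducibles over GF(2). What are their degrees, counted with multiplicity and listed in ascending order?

Write g(θ) = θ^3 + θ^2 + θ.
Roots in GF(2): g(0) = 0 → root; g(1) = 1.
Linear factors from roots: (θ).
Complete factorization: g(θ) = (θ)·(θ^2 + θ + 1).
Factor degrees with multiplicity: 1 + 2 = 3.

1, 2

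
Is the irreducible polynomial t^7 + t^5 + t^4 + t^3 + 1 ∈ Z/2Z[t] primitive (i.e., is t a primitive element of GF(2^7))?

Write f(t) = t^7 + t^5 + t^4 + t^3 + 1.
|GF(2^7)^×| = 2^7 − 1 = 127. Prime factorization: 127 = 127.
f is primitive ⇔ t has order 127 in GF(2)[t]/(f), i.e. t^(127/q) ≠ 1 for each prime q | 127.
t^(1) mod f = t.
None equal 1, so t has full order 127; f is primitive.

Yes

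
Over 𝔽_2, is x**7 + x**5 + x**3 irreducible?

Write g(x) = x**7 + x**5 + x**3.
Check for roots in 𝔽_2: g(0) = 0 → root; g(1) = 1.
g(0) = 0, so (x) divides g(x); g is reducible.

No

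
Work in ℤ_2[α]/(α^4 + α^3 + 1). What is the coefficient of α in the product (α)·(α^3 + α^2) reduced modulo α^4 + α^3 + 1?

Multiply in ℤ_2[α]: (α)·(α^3 + α^2) = α^4 + α^3.
Reduce using α^4 ≡ α^3 + 1 (mod α^4 + α^3 + 1).
Reduced: 1.

0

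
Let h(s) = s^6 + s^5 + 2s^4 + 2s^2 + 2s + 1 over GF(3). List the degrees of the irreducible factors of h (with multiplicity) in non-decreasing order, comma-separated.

1, 1, 2, 2

Roots in GF(3): h(0) = 1; h(1) = 0 → root; h(2) = 0 → root.
Linear factors from roots: (s + 2), (s + 1).
Complete factorization: h(s) = (s + 1)·(s + 2)·(s^2 + 1)·(s^2 + s + 2).
Factor degrees with multiplicity: 1 + 1 + 2 + 2 = 6.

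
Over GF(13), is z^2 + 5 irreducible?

Write f(z) = z^2 + 5.
Check each element of GF(13) for a root: f(0)=5, f(1)=6, f(2)=9, f(3)=1, f(4)=8, f(5)=4, f(6)=2, f(7)=2, f(8)=4, f(9)=8, f(10)=1, f(11)=9, f(12)=6.
No roots. A degree-2 polynomial over a field with no linear factor is irreducible.

Yes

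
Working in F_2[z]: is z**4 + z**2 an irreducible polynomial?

Write f(z) = z**4 + z**2.
Check for roots in F_2: f(0) = 0 → root; f(1) = 0 → root.
f(0) = 0, so (z) divides f(z); f is reducible.

No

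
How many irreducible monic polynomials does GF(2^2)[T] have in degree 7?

By the necklace-counting formula, N_4(7) = (1/7) Σ_{d|7} μ(7/d)·4^d.
Divisors of 7: 1, 7; μ(7/d) for each: -1, 1.
Σ = − 4^1 + 4^7 = 16380.
N = 16380/7 = 2340.

2340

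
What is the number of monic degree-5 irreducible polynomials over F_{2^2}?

Gauss's count: N_{4}(5) = (1/5) Σ_{d|5} μ(5/d)·4^d.
Divisors of 5: 1, 5; μ(5/d) for each: -1, 1.
Σ = − 4^1 + 4^5 = 1020.
N = 1020/5 = 204.

204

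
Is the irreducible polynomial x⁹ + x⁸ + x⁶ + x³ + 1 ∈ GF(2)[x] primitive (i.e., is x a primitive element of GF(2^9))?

Write f(x) = x⁹ + x⁸ + x⁶ + x³ + 1.
|GF(2^9)^×| = 2^9 − 1 = 511. Prime factorization: 511 = 7·73.
f is primitive ⇔ x has order 511 in GF(2)[x]/(f), i.e. x^(511/q) ≠ 1 for each prime q | 511.
x^(73) mod f = 1
x^(7) mod f = x⁷.
Since x^(73) = 1, the order of x divides 73 < 511; not primitive.

No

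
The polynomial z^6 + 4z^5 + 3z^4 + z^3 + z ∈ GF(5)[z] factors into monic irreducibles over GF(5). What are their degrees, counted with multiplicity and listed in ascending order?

1, 1, 1, 3

Write f(z) = z^6 + 4z^5 + 3z^4 + z^3 + z.
Roots in GF(5): f(0) = 0 → root; f(1) = 0 → root; f(2) = 0 → root; f(3) = 4; f(4) = 3.
Linear factors from roots: (z), (z + 4), (z + 3).
Complete factorization: f(z) = (z)·(z + 3)·(z + 4)·(z^3 + 2z^2 + 2z + 3).
Factor degrees with multiplicity: 1 + 1 + 1 + 3 = 6.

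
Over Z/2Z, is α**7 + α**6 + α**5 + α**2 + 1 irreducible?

Yes

Write P(α) = α**7 + α**6 + α**5 + α**2 + 1.
Check for roots in Z/2Z: P(0) = 1; P(1) = 1.
No roots, so no linear factors.
Monic irreducibles of degree 2 over GF(2): α**2 + α + 1.
None of them divide P (all give nonzero remainder).
Monic irreducibles of degree 3 over GF(2): α**3 + α + 1, α**3 + α**2 + 1.
None of them divide P (all give nonzero remainder).
No irreducible factor of degree ≤ 3 exists, so P is irreducible over GF(2).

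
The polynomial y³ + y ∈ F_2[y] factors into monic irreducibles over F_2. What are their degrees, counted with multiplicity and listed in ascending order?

Write g(y) = y³ + y.
Roots in F_2: g(0) = 0 → root; g(1) = 0 → root.
Linear factors from roots: (y), (y + 1).
Complete factorization: g(y) = (y)·(y + 1)^2.
Factor degrees with multiplicity: 1 + 1 + 1 = 3.

1, 1, 1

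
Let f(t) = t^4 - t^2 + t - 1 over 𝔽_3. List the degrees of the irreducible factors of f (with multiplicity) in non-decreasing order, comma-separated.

1, 1, 2

Roots in 𝔽_3: f(0) = 2; f(1) = 0 → root; f(2) = 1.
Linear factors from roots: (t - 1).
Complete factorization: f(t) = (t - 1)^2·(t^2 - t - 1).
Factor degrees with multiplicity: 1 + 1 + 2 = 4.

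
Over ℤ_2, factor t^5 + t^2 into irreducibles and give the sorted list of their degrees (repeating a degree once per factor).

Write h(t) = t^5 + t^2.
Roots in ℤ_2: h(0) = 0 → root; h(1) = 0 → root.
Linear factors from roots: (t), (t + 1).
Complete factorization: h(t) = (t + 1)·(t)^2·(t^2 + t + 1).
Factor degrees with multiplicity: 1 + 1 + 1 + 2 = 5.

1, 1, 1, 2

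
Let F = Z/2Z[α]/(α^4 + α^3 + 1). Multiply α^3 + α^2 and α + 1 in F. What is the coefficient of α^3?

1

Multiply in Z/2Z[α]: (α^3 + α^2)·(α + 1) = α^4 + α^2.
Reduce using α^4 ≡ α^3 + 1 (mod α^4 + α^3 + 1).
Reduced: α^3 + α^2 + 1.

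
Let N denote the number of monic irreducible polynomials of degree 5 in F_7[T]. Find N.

3360

x^(7^5) − x is the product of all monic irreducibles of degree dividing 5; Möbius inversion gives N = (1/5) Σ μ(5/d)·7^d.
Divisors of 5: 1, 5; μ(5/d) for each: -1, 1.
Σ = − 7^1 + 7^5 = 16800.
N = 16800/5 = 3360.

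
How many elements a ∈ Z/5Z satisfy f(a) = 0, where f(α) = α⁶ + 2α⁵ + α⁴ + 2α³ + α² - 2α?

3

Evaluate at each of the 5 elements of Z/5Z:
f(0) = 0 → root; f(1) = 0 → root; f(2) = 0 → root; f(3) = 3; f(4) = 1.
Roots: {0, 1, 2}.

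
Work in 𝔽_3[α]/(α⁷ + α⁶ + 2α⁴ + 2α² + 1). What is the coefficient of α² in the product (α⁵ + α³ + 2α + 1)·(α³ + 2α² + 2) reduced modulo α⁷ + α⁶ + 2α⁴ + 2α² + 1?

Multiply in 𝔽_3[α]: (α⁵ + α³ + 2α + 1)·(α³ + 2α² + 2) = α⁸ + 2α⁷ + α⁶ + α⁵ + 2α⁴ + α³ + 2α² + α + 2.
Reduce using α⁷ ≡ 2α⁶ + α⁴ + α² + 2 (mod α⁷ + α⁶ + 2α⁴ + 2α² + 1).
Reduced: 2α⁵ + 2α³ + 1.

0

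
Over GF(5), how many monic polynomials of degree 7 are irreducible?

11160

The number of monic irreducibles of degree 7 over GF(5) is (1/7)·Σ_{d∣7} μ(7/d) 5^d.
Divisors of 7: 1, 7; μ(7/d) for each: -1, 1.
Σ = − 5^1 + 5^7 = 78120.
N = 78120/7 = 11160.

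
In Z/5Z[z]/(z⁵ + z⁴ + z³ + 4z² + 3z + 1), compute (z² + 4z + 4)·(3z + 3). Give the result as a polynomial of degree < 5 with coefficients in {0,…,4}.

Multiply in Z/5Z[z]: (z² + 4z + 4)·(3z + 3) = 3z³ + 4z + 2.
Reduced: 3z³ + 4z + 2.

3z^3 + 4z + 2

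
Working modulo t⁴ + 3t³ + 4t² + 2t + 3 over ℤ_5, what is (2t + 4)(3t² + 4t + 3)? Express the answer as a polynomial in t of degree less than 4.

t^3 + 2t + 2

Multiply in ℤ_5[t]: (2t + 4)·(3t² + 4t + 3) = t³ + 2t + 2.
Reduced: t³ + 2t + 2.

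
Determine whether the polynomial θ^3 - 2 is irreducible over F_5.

No

Write g(θ) = θ^3 - 2.
Check for roots in F_5: g(0) = 3; g(1) = 4; g(2) = 1; g(3) = 0 → root; g(4) = 2.
g(3) = 0, so (θ − 3) divides g(θ); g is reducible.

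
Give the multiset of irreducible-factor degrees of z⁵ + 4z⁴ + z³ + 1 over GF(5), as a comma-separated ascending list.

Write g(z) = z⁵ + 4z⁴ + z³ + 1.
Roots in GF(5): g(0) = 1; g(1) = 2; g(2) = 0 → root; g(3) = 0 → root; g(4) = 3.
Linear factors from roots: (z + 3), (z + 2).
Complete factorization: g(z) = (z + 2)·(z + 3)^2·(z² + z + 2).
Factor degrees with multiplicity: 1 + 1 + 1 + 2 = 5.

1, 1, 1, 2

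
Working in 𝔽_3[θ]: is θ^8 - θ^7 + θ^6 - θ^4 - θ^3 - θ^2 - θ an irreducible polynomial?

No

Write h(θ) = θ^8 - θ^7 + θ^6 - θ^4 - θ^3 - θ^2 - θ.
Check for roots in 𝔽_3: h(0) = 0 → root; h(1) = 0 → root; h(2) = 0 → root.
h(0) = 0, so (θ) divides h(θ); h is reducible.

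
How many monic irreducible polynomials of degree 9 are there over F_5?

217000

The number of monic irreducibles of degree 9 over GF(5) is (1/9)·Σ_{d∣9} μ(9/d) 5^d.
Divisors of 9: 1, 3, 9; μ(9/d) for each: 0, -1, 1.
Σ = − 5^3 + 5^9 = 1953000.
N = 1953000/9 = 217000.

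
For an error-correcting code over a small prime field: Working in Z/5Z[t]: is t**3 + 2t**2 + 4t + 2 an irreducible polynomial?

Write P(t) = t**3 + 2t**2 + 4t + 2.
Check for roots in Z/5Z: P(0) = 2; P(1) = 4; P(2) = 1; P(3) = 4; P(4) = 4.
No roots. A degree-3 polynomial over a field with no linear factor is irreducible.

Yes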